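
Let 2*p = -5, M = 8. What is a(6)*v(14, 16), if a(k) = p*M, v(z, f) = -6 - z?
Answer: 400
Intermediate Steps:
p = -5/2 (p = (½)*(-5) = -5/2 ≈ -2.5000)
a(k) = -20 (a(k) = -5/2*8 = -20)
a(6)*v(14, 16) = -20*(-6 - 1*14) = -20*(-6 - 14) = -20*(-20) = 400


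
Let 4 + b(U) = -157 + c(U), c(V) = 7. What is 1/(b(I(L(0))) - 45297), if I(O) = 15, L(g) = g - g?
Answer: -1/45451 ≈ -2.2002e-5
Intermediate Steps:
L(g) = 0
b(U) = -154 (b(U) = -4 + (-157 + 7) = -4 - 150 = -154)
1/(b(I(L(0))) - 45297) = 1/(-154 - 45297) = 1/(-45451) = -1/45451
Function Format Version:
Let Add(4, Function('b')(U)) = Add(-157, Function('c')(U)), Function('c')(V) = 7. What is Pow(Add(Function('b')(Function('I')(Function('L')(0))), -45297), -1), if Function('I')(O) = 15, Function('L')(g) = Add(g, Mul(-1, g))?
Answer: Rational(-1, 45451) ≈ -2.2002e-5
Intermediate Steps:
Function('L')(g) = 0
Function('b')(U) = -154 (Function('b')(U) = Add(-4, Add(-157, 7)) = Add(-4, -150) = -154)
Pow(Add(Function('b')(Function('I')(Function('L')(0))), -45297), -1) = Pow(Add(-154, -45297), -1) = Pow(-45451, -1) = Rational(-1, 45451)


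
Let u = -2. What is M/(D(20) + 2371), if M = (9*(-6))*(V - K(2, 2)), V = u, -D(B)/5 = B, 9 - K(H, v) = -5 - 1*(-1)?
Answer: 270/757 ≈ 0.35667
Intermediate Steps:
K(H, v) = 13 (K(H, v) = 9 - (-5 - 1*(-1)) = 9 - (-5 + 1) = 9 - 1*(-4) = 9 + 4 = 13)
D(B) = -5*B
V = -2
M = 810 (M = (9*(-6))*(-2 - 1*13) = -54*(-2 - 13) = -54*(-15) = 810)
M/(D(20) + 2371) = 810/(-5*20 + 2371) = 810/(-100 + 2371) = 810/2271 = (1/2271)*810 = 270/757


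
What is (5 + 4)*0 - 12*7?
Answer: -84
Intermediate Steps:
(5 + 4)*0 - 12*7 = 9*0 - 84 = 0 - 84 = -84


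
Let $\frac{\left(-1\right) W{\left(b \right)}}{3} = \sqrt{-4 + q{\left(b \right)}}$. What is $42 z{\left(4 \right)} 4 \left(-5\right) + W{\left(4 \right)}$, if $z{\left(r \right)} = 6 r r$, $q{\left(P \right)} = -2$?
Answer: $-80640 - 3 i \sqrt{6} \approx -80640.0 - 7.3485 i$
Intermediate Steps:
$z{\left(r \right)} = 6 r^{2}$
$W{\left(b \right)} = - 3 i \sqrt{6}$ ($W{\left(b \right)} = - 3 \sqrt{-4 - 2} = - 3 \sqrt{-6} = - 3 i \sqrt{6}$)
$42 z{\left(4 \right)} 4 \left(-5\right) + W{\left(4 \right)} = 42 \cdot 6 \cdot 4^{2} \cdot 4 \left(-5\right) - 3 i \sqrt{6} = 42 \cdot 6 \cdot 16 \cdot 4 \left(-5\right) - 3 i \sqrt{6} = 42 \cdot 96 \cdot 4 \left(-5\right) - 3 i \sqrt{6} = 42 \cdot 384 \left(-5\right) - 3 i \sqrt{6} = 42 \left(-1920\right) - 3 i \sqrt{6} = -80640 - 3 i \sqrt{6}$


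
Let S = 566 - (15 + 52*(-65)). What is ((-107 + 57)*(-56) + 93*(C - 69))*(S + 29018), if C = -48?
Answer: -266260869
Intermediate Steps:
S = 3931 (S = 566 - (15 - 3380) = 566 - 1*(-3365) = 566 + 3365 = 3931)
((-107 + 57)*(-56) + 93*(C - 69))*(S + 29018) = ((-107 + 57)*(-56) + 93*(-48 - 69))*(3931 + 29018) = (-50*(-56) + 93*(-117))*32949 = (2800 - 10881)*32949 = -8081*32949 = -266260869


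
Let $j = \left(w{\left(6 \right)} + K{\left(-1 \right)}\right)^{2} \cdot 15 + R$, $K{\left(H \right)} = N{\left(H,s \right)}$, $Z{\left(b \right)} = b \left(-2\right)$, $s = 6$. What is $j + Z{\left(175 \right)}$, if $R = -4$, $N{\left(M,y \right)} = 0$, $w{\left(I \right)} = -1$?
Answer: $-339$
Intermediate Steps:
$Z{\left(b \right)} = - 2 b$
$K{\left(H \right)} = 0$
$j = 11$ ($j = \left(-1 + 0\right)^{2} \cdot 15 - 4 = \left(-1\right)^{2} \cdot 15 - 4 = 1 \cdot 15 - 4 = 15 - 4 = 11$)
$j + Z{\left(175 \right)} = 11 - 350 = -339$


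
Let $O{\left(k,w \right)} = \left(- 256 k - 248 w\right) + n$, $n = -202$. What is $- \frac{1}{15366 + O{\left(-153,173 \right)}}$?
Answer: $- \frac{1}{11428} \approx -8.7504 \cdot 10^{-5}$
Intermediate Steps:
$O{\left(k,w \right)} = -202 - 256 k - 248 w$ ($O{\left(k,w \right)} = \left(- 256 k - 248 w\right) - 202 = -202 - 256 k - 248 w$)
$- \frac{1}{15366 + O{\left(-153,173 \right)}} = - \frac{1}{15366 - 3938} = - \frac{1}{11428}$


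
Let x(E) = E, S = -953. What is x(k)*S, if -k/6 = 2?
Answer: 11436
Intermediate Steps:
k = -12 (k = -6*2 = -12)
x(k)*S = -12*(-953) = 11436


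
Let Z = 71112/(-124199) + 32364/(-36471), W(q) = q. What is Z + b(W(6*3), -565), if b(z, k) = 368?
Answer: 553434138028/1509887243 ≈ 366.54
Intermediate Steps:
Z = -2204367396/1509887243 (Z = 71112*(-1/124199) + 32364*(-1/36471) = -71112/124199 - 10788/12157 = -2204367396/1509887243 ≈ -1.4600)
Z + b(W(6*3), -565) = -2204367396/1509887243 + 368 = 553434138028/1509887243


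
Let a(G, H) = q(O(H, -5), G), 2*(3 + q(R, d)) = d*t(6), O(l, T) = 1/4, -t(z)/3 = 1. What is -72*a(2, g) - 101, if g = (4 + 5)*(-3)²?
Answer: 331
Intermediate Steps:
t(z) = -3 (t(z) = -3*1 = -3)
g = 81 (g = 9*9 = 81)
O(l, T) = ¼
q(R, d) = -3 - 3*d/2 (q(R, d) = -3 + (d*(-3))/2 = -3 + (-3*d)/2 = -3 - 3*d/2)
a(G, H) = -3 - 3*G/2
-72*a(2, g) - 101 = -72*(-3 - 3/2*2) - 101 = -72*(-3 - 3) - 101 = -72*(-6) - 101 = 432 - 101 = 331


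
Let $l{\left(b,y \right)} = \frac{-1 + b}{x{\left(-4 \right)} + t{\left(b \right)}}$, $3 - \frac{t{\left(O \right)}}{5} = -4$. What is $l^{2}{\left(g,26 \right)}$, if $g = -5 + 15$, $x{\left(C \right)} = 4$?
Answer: $\frac{9}{169} \approx 0.053254$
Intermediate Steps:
$t{\left(O \right)} = 35$ ($t{\left(O \right)} = 15 - -20 = 15 + 20 = 35$)
$g = 10$
$l{\left(b,y \right)} = - \frac{1}{39} + \frac{b}{39}$ ($l{\left(b,y \right)} = \frac{-1 + b}{4 + 35} = \frac{-1 + b}{39} = \left(-1 + b\right) \frac{1}{39} = - \frac{1}{39} + \frac{b}{39}$)
$l^{2}{\left(g,26 \right)} = \left(- \frac{1}{39} + \frac{1}{39} \cdot 10\right)^{2} = \left(- \frac{1}{39} + \frac{10}{39}\right)^{2} = \left(\frac{3}{13}\right)^{2} = \frac{9}{169}$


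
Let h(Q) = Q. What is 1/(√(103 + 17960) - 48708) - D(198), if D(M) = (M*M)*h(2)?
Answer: -6889598289508/87868563 - √223/263605689 ≈ -78408.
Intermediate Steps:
D(M) = 2*M² (D(M) = (M*M)*2 = M²*2 = 2*M²)
1/(√(103 + 17960) - 48708) - D(198) = 1/(√(103 + 17960) - 48708) - 2*198² = 1/(√18063 - 48708) - 2*39204 = 1/(9*√223 - 48708) - 1*78408 = 1/(-48708 + 9*√223) - 78408 = -78408 + 1/(-48708 + 9*√223)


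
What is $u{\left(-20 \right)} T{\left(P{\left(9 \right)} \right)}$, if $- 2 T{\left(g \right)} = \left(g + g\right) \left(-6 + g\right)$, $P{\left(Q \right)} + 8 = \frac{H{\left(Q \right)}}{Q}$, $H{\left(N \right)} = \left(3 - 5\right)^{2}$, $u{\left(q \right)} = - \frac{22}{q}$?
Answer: $- \frac{45628}{405} \approx -112.66$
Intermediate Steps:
$H{\left(N \right)} = 4$ ($H{\left(N \right)} = \left(-2\right)^{2} = 4$)
$P{\left(Q \right)} = -8 + \frac{4}{Q}$
$T{\left(g \right)} = - g \left(-6 + g\right)$ ($T{\left(g \right)} = - \frac{\left(g + g\right) \left(-6 + g\right)}{2} = - \frac{2 g \left(-6 + g\right)}{2} = - g \left(-6 + g\right)$)
$u{\left(-20 \right)} T{\left(P{\left(9 \right)} \right)} = - \frac{22}{-20} \left(-8 + \frac{4}{9}\right) \left(6 - \left(-8 + \frac{4}{9}\right)\right) = \left(-22\right) \left(- \frac{1}{20}\right) \left(-8 + 4 \cdot \frac{1}{9}\right) \left(6 - \left(-8 + 4 \cdot \frac{1}{9}\right)\right) = \frac{11 \left(-8 + \frac{4}{9}\right) \left(6 - \left(-8 + \frac{4}{9}\right)\right)}{10} = \frac{11 \left(- \frac{68 \left(6 - - \frac{68}{9}\right)}{9}\right)}{10} = \frac{11 \left(- \frac{68 \left(6 + \frac{68}{9}\right)}{9}\right)}{10} = \frac{11 \left(\left(- \frac{68}{9}\right) \frac{122}{9}\right)}{10} = \frac{11}{10} \left(- \frac{8296}{81}\right) = - \frac{45628}{405}$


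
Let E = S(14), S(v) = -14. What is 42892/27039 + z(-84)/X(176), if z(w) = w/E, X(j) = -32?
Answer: 605155/432624 ≈ 1.3988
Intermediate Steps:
E = -14
z(w) = -w/14 (z(w) = w/(-14) = w*(-1/14) = -w/14)
42892/27039 + z(-84)/X(176) = 42892/27039 - 1/14*(-84)/(-32) = 42892*(1/27039) + 6*(-1/32) = 42892/27039 - 3/16 = 605155/432624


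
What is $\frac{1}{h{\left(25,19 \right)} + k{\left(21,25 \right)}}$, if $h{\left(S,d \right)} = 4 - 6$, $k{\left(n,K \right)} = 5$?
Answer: $\frac{1}{3} \approx 0.33333$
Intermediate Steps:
$h{\left(S,d \right)} = -2$
$\frac{1}{h{\left(25,19 \right)} + k{\left(21,25 \right)}} = \frac{1}{-2 + 5} = \frac{1}{3}$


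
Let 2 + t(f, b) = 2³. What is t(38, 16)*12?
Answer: 72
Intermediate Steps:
t(f, b) = 6 (t(f, b) = -2 + 2³ = -2 + 8 = 6)
t(38, 16)*12 = 6*12 = 72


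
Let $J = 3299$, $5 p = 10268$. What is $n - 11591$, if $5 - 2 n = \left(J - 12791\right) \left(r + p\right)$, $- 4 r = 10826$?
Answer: $- \frac{31102519}{10} \approx -3.1103 \cdot 10^{6}$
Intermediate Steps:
$p = \frac{10268}{5}$ ($p = \frac{1}{5} \cdot 10268 = \frac{10268}{5} \approx 2053.6$)
$r = - \frac{5413}{2}$ ($r = \left(- \frac{1}{4}\right) 10826 = - \frac{5413}{2} \approx -2706.5$)
$n = - \frac{30986609}{10}$ ($n = \frac{5}{2} - \frac{\left(3299 - 12791\right) \left(- \frac{5413}{2} + \frac{10268}{5}\right)}{2} = \frac{5}{2} - \frac{\left(-9492\right) \left(- \frac{6529}{10}\right)}{2} = \frac{5}{2} - \frac{15493317}{5} = - \frac{30986609}{10} \approx -3.0987 \cdot 10^{6}$)
$n - 11591 = - \frac{30986609}{10} - 11591 = - \frac{31102519}{10}$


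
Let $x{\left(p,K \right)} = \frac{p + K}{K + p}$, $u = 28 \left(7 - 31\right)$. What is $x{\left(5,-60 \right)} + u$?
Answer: $-671$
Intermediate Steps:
$u = -672$ ($u = 28 \left(-24\right) = -672$)
$x{\left(p,K \right)} = 1$ ($x{\left(p,K \right)} = \frac{K + p}{K + p} = 1$)
$x{\left(5,-60 \right)} + u = 1 - 672 = -671$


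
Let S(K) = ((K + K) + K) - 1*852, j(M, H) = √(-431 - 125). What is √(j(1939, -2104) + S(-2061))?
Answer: √(-7035 + 2*I*√139) ≈ 0.1406 + 83.875*I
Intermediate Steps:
j(M, H) = 2*I*√139 (j(M, H) = √(-556) = 2*I*√139)
S(K) = -852 + 3*K (S(K) = (2*K + K) - 852 = 3*K - 852 = -852 + 3*K)
√(j(1939, -2104) + S(-2061)) = √(2*I*√139 + (-852 + 3*(-2061))) = √(2*I*√139 + (-852 - 6183)) = √(2*I*√139 - 7035) = √(-7035 + 2*I*√139)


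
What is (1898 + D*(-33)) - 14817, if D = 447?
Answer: -27670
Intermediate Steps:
(1898 + D*(-33)) - 14817 = (1898 + 447*(-33)) - 14817 = (1898 - 14751) - 14817 = -12853 - 14817 = -27670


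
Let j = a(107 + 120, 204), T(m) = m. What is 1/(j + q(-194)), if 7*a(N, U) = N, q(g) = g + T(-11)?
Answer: -7/1208 ≈ -0.0057947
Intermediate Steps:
q(g) = -11 + g (q(g) = g - 11 = -11 + g)
a(N, U) = N/7
j = 227/7 (j = (107 + 120)/7 = (⅐)*227 = 227/7 ≈ 32.429)
1/(j + q(-194)) = 1/(227/7 + (-11 - 194)) = 1/(227/7 - 205) = 1/(-1208/7) = -7/1208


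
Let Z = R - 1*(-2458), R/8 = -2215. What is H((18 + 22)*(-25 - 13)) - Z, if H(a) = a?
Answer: 13742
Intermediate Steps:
R = -17720 (R = 8*(-2215) = -17720)
Z = -15262 (Z = -17720 - 1*(-2458) = -17720 + 2458 = -15262)
H((18 + 22)*(-25 - 13)) - Z = (18 + 22)*(-25 - 13) - 1*(-15262) = 40*(-38) + 15262 = -1520 + 15262 = 13742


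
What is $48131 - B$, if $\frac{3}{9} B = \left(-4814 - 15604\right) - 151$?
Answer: $109838$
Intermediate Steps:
$B = -61707$ ($B = 3 \left(\left(-4814 - 15604\right) - 151\right) = 3 \left(-20418 - 151\right) = 3 \left(-20569\right) = -61707$)
$48131 - B = 48131 - -61707 = 48131 + 61707 = 109838$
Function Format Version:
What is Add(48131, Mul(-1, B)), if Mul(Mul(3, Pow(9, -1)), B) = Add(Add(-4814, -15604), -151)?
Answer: 109838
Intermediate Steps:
B = -61707 (B = Mul(3, Add(Add(-4814, -15604), -151)) = Mul(3, Add(-20418, -151)) = Mul(3, -20569) = -61707)
Add(48131, Mul(-1, B)) = Add(48131, Mul(-1, -61707)) = Add(48131, 61707) = 109838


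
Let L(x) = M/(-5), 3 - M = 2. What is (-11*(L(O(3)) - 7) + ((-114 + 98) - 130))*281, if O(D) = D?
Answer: -93854/5 ≈ -18771.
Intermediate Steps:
M = 1 (M = 3 - 1*2 = 3 - 2 = 1)
L(x) = -⅕ (L(x) = 1/(-5) = 1*(-⅕) = -⅕)
(-11*(L(O(3)) - 7) + ((-114 + 98) - 130))*281 = (-11*(-⅕ - 7) + ((-114 + 98) - 130))*281 = (-11*(-36/5) + (-16 - 130))*281 = (396/5 - 146)*281 = -334/5*281 = -93854/5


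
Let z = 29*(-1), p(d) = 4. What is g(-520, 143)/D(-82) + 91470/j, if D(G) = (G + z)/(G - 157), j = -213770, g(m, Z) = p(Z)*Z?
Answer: 2921391599/2372847 ≈ 1231.2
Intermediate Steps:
z = -29
g(m, Z) = 4*Z
D(G) = (-29 + G)/(-157 + G) (D(G) = (G - 29)/(G - 157) = (-29 + G)/(-157 + G))
g(-520, 143)/D(-82) + 91470/j = (4*143)/(((-29 - 82)/(-157 - 82))) + 91470/(-213770) = 572/((-111/(-239))) + 91470*(-1/213770) = 572/((-1/239*(-111))) - 9147/21377 = 572/(111/239) - 9147/21377 = 572*(239/111) - 9147/21377 = 136708/111 - 9147/21377 = 2921391599/2372847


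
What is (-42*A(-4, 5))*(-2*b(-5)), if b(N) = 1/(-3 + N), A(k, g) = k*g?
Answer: 210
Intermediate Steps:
A(k, g) = g*k
(-42*A(-4, 5))*(-2*b(-5)) = (-210*(-4))*(-2/(-3 - 5)) = (-42*(-20))*(-2/(-8)) = 840*(-2*(-1/8)) = 840*(1/4) = 210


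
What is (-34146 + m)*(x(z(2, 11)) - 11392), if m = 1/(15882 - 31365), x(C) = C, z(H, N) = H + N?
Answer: 2005292794567/5161 ≈ 3.8855e+8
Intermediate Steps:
m = -1/15483 (m = 1/(-15483) = -1/15483 ≈ -6.4587e-5)
(-34146 + m)*(x(z(2, 11)) - 11392) = (-34146 - 1/15483)*((2 + 11) - 11392) = -528682519*(13 - 11392)/15483 = -528682519/15483*(-11379) = 2005292794567/5161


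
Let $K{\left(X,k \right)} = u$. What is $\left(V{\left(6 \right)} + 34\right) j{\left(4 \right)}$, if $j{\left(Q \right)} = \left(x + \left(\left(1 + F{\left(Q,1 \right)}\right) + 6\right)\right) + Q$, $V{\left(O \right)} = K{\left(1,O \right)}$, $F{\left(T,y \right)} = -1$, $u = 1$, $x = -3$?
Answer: $245$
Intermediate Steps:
$K{\left(X,k \right)} = 1$
$V{\left(O \right)} = 1$
$j{\left(Q \right)} = 3 + Q$ ($j{\left(Q \right)} = \left(-3 + \left(\left(1 - 1\right) + 6\right)\right) + Q = \left(-3 + \left(0 + 6\right)\right) + Q = \left(-3 + 6\right) + Q = 3 + Q$)
$\left(V{\left(6 \right)} + 34\right) j{\left(4 \right)} = \left(1 + 34\right) \left(3 + 4\right) = 35 \cdot 7 = 245$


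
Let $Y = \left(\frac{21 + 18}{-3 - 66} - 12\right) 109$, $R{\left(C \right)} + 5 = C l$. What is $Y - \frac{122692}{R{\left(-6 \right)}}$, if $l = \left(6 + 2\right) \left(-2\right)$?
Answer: $- \frac{5688507}{2093} \approx -2717.9$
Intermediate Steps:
$l = -16$ ($l = 8 \left(-2\right) = -16$)
$R{\left(C \right)} = -5 - 16 C$ ($R{\left(C \right)} = -5 + C \left(-16\right) = -5 - 16 C$)
$Y = - \frac{31501}{23}$ ($Y = \left(\frac{39}{-69} - 12\right) 109 = \left(39 \left(- \frac{1}{69}\right) - 12\right) 109 = \left(- \frac{13}{23} - 12\right) 109 = \left(- \frac{289}{23}\right) 109 = - \frac{31501}{23} \approx -1369.6$)
$Y - \frac{122692}{R{\left(-6 \right)}} = - \frac{31501}{23} - \frac{122692}{-5 - -96} = - \frac{31501}{23} - \frac{122692}{-5 + 96} = - \frac{31501}{23} - \frac{122692}{91} = - \frac{5688507}{2093}$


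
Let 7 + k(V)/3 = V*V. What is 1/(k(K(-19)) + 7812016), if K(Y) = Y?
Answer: 1/7813078 ≈ 1.2799e-7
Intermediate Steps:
k(V) = -21 + 3*V² (k(V) = -21 + 3*(V*V) = -21 + 3*V²)
1/(k(K(-19)) + 7812016) = 1/((-21 + 3*(-19)²) + 7812016) = 1/((-21 + 3*361) + 7812016) = 1/((-21 + 1083) + 7812016) = 1/(1062 + 7812016) = 1/7813078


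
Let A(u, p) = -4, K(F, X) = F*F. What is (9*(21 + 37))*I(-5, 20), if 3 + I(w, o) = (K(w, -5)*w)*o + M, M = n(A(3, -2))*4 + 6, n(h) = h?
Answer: -1311786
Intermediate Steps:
K(F, X) = F²
M = -10 (M = -4*4 + 6 = -16 + 6 = -10)
I(w, o) = -13 + o*w³ (I(w, o) = -3 + ((w²*w)*o - 10) = -3 + (w³*o - 10) = -3 + (o*w³ - 10) = -3 + (-10 + o*w³) = -13 + o*w³)
(9*(21 + 37))*I(-5, 20) = (9*(21 + 37))*(-13 + 20*(-5)³) = (9*58)*(-13 + 20*(-125)) = 522*(-13 - 2500) = 522*(-2513) = -1311786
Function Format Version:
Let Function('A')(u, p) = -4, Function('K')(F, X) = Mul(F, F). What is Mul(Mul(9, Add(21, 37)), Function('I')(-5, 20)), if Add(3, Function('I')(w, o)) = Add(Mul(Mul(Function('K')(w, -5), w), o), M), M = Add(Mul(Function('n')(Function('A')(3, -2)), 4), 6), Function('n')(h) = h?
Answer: -1311786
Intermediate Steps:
Function('K')(F, X) = Pow(F, 2)
M = -10 (M = Add(Mul(-4, 4), 6) = Add(-16, 6) = -10)
Function('I')(w, o) = Add(-13, Mul(o, Pow(w, 3))) (Function('I')(w, o) = Add(-3, Add(Mul(Mul(Pow(w, 2), w), o), -10)) = Add(-3, Add(Mul(Pow(w, 3), o), -10)) = Add(-3, Add(Mul(o, Pow(w, 3)), -10)) = Add(-3, Add(-10, Mul(o, Pow(w, 3)))) = Add(-13, Mul(o, Pow(w, 3))))
Mul(Mul(9, Add(21, 37)), Function('I')(-5, 20)) = Mul(Mul(9, Add(21, 37)), Add(-13, Mul(20, Pow(-5, 3)))) = Mul(Mul(9, 58), Add(-13, Mul(20, -125))) = Mul(522, Add(-13, -2500)) = Mul(522, -2513) = -1311786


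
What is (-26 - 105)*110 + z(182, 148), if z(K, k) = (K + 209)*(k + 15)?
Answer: 49323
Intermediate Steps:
z(K, k) = (15 + k)*(209 + K) (z(K, k) = (209 + K)*(15 + k) = (15 + k)*(209 + K))
(-26 - 105)*110 + z(182, 148) = (-26 - 105)*110 + (3135 + 15*182 + 209*148 + 182*148) = -131*110 + (3135 + 2730 + 30932 + 26936) = -14410 + 63733 = 49323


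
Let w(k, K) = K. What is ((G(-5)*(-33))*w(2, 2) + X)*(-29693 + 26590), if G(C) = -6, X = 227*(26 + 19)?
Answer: -32925933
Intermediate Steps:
X = 10215 (X = 227*45 = 10215)
((G(-5)*(-33))*w(2, 2) + X)*(-29693 + 26590) = (-6*(-33)*2 + 10215)*(-29693 + 26590) = (198*2 + 10215)*(-3103) = (396 + 10215)*(-3103) = 10611*(-3103) = -32925933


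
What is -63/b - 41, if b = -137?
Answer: -5554/137 ≈ -40.540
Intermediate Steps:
-63/b - 41 = -63/(-137) - 41 = -1/137*(-63) - 41 = 63/137 - 41 = -5554/137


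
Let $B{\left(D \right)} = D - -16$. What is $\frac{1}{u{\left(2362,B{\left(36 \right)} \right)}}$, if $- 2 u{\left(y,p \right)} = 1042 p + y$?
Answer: $- \frac{1}{28273} \approx -3.5369 \cdot 10^{-5}$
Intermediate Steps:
$B{\left(D \right)} = 16 + D$ ($B{\left(D \right)} = D + 16 = 16 + D$)
$u{\left(y,p \right)} = - 521 p - \frac{y}{2}$ ($u{\left(y,p \right)} = - \frac{1042 p + y}{2} = - \frac{y + 1042 p}{2} = - 521 p - \frac{y}{2}$)
$\frac{1}{u{\left(2362,B{\left(36 \right)} \right)}} = \frac{1}{- 521 \left(16 + 36\right) - 1181} = \frac{1}{\left(-521\right) 52 - 1181} = \frac{1}{-27092 - 1181} = \frac{1}{-28273} = - \frac{1}{28273}$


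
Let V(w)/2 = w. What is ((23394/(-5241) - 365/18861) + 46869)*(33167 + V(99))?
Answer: 51522021512277350/32950167 ≈ 1.5636e+9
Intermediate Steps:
V(w) = 2*w
((23394/(-5241) - 365/18861) + 46869)*(33167 + V(99)) = ((23394/(-5241) - 365/18861) + 46869)*(33167 + 2*99) = ((23394*(-1/5241) - 365*1/18861) + 46869)*(33167 + 198) = ((-7798/1747 - 365/18861) + 46869)*33365 = (-147715733/32950167 + 46869)*33365 = (1544193661390/32950167)*33365 = 51522021512277350/32950167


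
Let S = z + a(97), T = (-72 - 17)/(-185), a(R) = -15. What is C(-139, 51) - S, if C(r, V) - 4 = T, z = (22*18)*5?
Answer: -362696/185 ≈ -1960.5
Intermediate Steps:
T = 89/185 (T = -89*(-1/185) = 89/185 ≈ 0.48108)
z = 1980 (z = 396*5 = 1980)
C(r, V) = 829/185 (C(r, V) = 4 + 89/185 = 829/185)
S = 1965 (S = 1980 - 15 = 1965)
C(-139, 51) - S = 829/185 - 1*1965 = 829/185 - 1965 = -362696/185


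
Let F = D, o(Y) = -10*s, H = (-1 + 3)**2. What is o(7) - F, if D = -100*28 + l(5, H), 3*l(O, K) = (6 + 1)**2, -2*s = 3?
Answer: 8396/3 ≈ 2798.7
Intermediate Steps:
s = -3/2 (s = -1/2*3 = -3/2 ≈ -1.5000)
H = 4 (H = 2**2 = 4)
l(O, K) = 49/3 (l(O, K) = (6 + 1)**2/3 = (1/3)*7**2 = (1/3)*49 = 49/3)
D = -8351/3 (D = -100*28 + 49/3 = -2800 + 49/3 = -8351/3 ≈ -2783.7)
o(Y) = 15 (o(Y) = -10*(-3/2) = 15)
F = -8351/3 ≈ -2783.7
o(7) - F = 15 - 1*(-8351/3) = 15 + 8351/3 = 8396/3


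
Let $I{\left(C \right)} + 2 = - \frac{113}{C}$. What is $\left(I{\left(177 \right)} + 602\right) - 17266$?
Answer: $- \frac{2949995}{177} \approx -16667.0$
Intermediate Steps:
$I{\left(C \right)} = -2 - \frac{113}{C}$
$\left(I{\left(177 \right)} + 602\right) - 17266 = \left(\left(-2 - \frac{113}{177}\right) + 602\right) - 17266 = \left(- \frac{467}{177} + 602\right) - 17266 = \frac{106087}{177} - 17266 = - \frac{2949995}{177}$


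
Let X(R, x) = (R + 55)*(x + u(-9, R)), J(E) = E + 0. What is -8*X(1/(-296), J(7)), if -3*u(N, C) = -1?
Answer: -358138/111 ≈ -3226.5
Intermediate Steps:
u(N, C) = ⅓ (u(N, C) = -⅓*(-1) = ⅓)
J(E) = E
X(R, x) = (55 + R)*(⅓ + x) (X(R, x) = (R + 55)*(x + ⅓) = (55 + R)*(⅓ + x))
-8*X(1/(-296), J(7)) = -8*(55/3 + 55*7 + (⅓)/(-296) + 7/(-296)) = -8*(55/3 + 385 + (⅓)*(-1/296) - 1/296*7) = -8*(55/3 + 385 - 1/888 - 7/296) = -8*179069/444 = -358138/111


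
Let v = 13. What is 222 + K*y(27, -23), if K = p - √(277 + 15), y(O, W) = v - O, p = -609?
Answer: 8748 + 28*√73 ≈ 8987.2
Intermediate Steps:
y(O, W) = 13 - O
K = -609 - 2*√73 (K = -609 - √(277 + 15) = -609 - √292 = -609 - 2*√73 ≈ -626.09)
222 + K*y(27, -23) = 222 + (-609 - 2*√73)*(13 - 1*27) = 222 + (-609 - 2*√73)*(13 - 27) = 222 + (-609 - 2*√73)*(-14) = 222 + (8526 + 28*√73) = 8748 + 28*√73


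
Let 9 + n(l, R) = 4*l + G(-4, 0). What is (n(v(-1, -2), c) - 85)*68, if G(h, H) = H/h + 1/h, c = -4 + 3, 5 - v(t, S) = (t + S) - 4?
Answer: -3145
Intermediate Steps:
v(t, S) = 9 - S - t (v(t, S) = 5 - ((t + S) - 4) = 5 - ((S + t) - 4) = 5 - (-4 + S + t) = 5 + (4 - S - t) = 9 - S - t)
c = -1
G(h, H) = 1/h + H/h (G(h, H) = H/h + 1/h = 1/h + H/h)
n(l, R) = -37/4 + 4*l (n(l, R) = -9 + (4*l + (1 + 0)/(-4)) = -9 + (4*l - ¼*1) = -9 + (4*l - ¼) = -9 + (-¼ + 4*l) = -37/4 + 4*l)
(n(v(-1, -2), c) - 85)*68 = ((-37/4 + 4*(9 - 1*(-2) - 1*(-1))) - 85)*68 = ((-37/4 + 4*(9 + 2 + 1)) - 85)*68 = ((-37/4 + 4*12) - 85)*68 = ((-37/4 + 48) - 85)*68 = (155/4 - 85)*68 = -185/4*68 = -3145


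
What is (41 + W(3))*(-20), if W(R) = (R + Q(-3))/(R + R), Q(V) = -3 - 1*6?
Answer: -800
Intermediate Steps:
Q(V) = -9 (Q(V) = -3 - 6 = -9)
W(R) = (-9 + R)/(2*R) (W(R) = (R - 9)/(R + R) = (-9 + R)/((2*R)) = (-9 + R)*(1/(2*R)) = (-9 + R)/(2*R))
(41 + W(3))*(-20) = (41 + (½)*(-9 + 3)/3)*(-20) = (41 + (½)*(⅓)*(-6))*(-20) = (41 - 1)*(-20) = 40*(-20) = -800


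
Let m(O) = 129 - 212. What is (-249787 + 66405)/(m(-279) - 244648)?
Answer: 183382/244731 ≈ 0.74932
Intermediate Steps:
m(O) = -83
(-249787 + 66405)/(m(-279) - 244648) = (-249787 + 66405)/(-83 - 244648) = -183382/(-244731) = -183382*(-1/244731) = 183382/244731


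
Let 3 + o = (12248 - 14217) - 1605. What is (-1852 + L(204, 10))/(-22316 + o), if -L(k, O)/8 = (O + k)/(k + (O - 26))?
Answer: 12496/173853 ≈ 0.071877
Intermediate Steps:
L(k, O) = -8*(O + k)/(-26 + O + k) (L(k, O) = -8*(O + k)/(k + (O - 26)) = -8*(O + k)/(k + (-26 + O)) = -8*(O + k)/(-26 + O + k))
o = -3577 (o = -3 + ((12248 - 14217) - 1605) = -3 + (-1969 - 1605) = -3 - 3574 = -3577)
(-1852 + L(204, 10))/(-22316 + o) = (-1852 + 8*(-1*10 - 1*204)/(-26 + 10 + 204))/(-22316 - 3577) = (-1852 + 8*(-10 - 204)/188)/(-25893) = (-1852 + 8*(1/188)*(-214))*(-1/25893) = (-1852 - 428/47)*(-1/25893) = -87472/47*(-1/25893) = 12496/173853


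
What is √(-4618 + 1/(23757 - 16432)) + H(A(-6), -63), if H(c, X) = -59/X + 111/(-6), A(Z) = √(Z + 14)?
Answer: -2213/126 + I*√9911266757/1465 ≈ -17.564 + 67.956*I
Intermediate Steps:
A(Z) = √(14 + Z)
H(c, X) = -37/2 - 59/X (H(c, X) = -59/X + 111*(-⅙) = -59/X - 37/2 = -37/2 - 59/X)
√(-4618 + 1/(23757 - 16432)) + H(A(-6), -63) = √(-4618 + 1/(23757 - 16432)) + (-37/2 - 59/(-63)) = √(-4618 + 1/7325) + (-37/2 - 59*(-1/63)) = √(-4618 + 1/7325) + (-37/2 + 59/63) = √(-33826849/7325) - 2213/126 = I*√9911266757/1465 - 2213/126 = -2213/126 + I*√9911266757/1465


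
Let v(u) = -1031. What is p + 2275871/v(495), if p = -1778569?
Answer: -1835980510/1031 ≈ -1.7808e+6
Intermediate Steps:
p + 2275871/v(495) = -1778569 + 2275871/(-1031) = -1778569 + 2275871*(-1/1031) = -1778569 - 2275871/1031 = -1835980510/1031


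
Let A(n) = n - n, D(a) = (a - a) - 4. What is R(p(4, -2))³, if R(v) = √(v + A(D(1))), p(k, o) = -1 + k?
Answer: 3*√3 ≈ 5.1962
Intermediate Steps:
D(a) = -4 (D(a) = 0 - 4 = -4)
A(n) = 0
R(v) = √v (R(v) = √(v + 0) = √v)
R(p(4, -2))³ = (√(-1 + 4))³ = (√3)³ = 3*√3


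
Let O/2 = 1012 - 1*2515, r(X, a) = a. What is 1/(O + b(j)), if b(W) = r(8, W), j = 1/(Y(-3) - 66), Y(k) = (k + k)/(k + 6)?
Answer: -68/204409 ≈ -0.00033267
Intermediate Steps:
Y(k) = 2*k/(6 + k) (Y(k) = (2*k)/(6 + k) = 2*k/(6 + k))
j = -1/68 (j = 1/(2*(-3)/(6 - 3) - 66) = 1/(2*(-3)/3 - 66) = 1/(2*(-3)*(⅓) - 66) = 1/(-2 - 66) = 1/(-68) = -1/68 ≈ -0.014706)
b(W) = W
O = -3006 (O = 2*(1012 - 1*2515) = 2*(1012 - 2515) = 2*(-1503) = -3006)
1/(O + b(j)) = 1/(-3006 - 1/68) = 1/(-204409/68) = -68/204409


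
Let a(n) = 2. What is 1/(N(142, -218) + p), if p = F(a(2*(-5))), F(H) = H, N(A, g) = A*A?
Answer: 1/20166 ≈ 4.9588e-5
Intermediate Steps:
N(A, g) = A²
p = 2
1/(N(142, -218) + p) = 1/(142² + 2) = 1/(20164 + 2) = 1/20166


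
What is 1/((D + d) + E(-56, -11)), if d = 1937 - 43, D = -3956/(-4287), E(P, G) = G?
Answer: 4287/8076377 ≈ 0.00053081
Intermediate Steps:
D = 3956/4287 (D = -3956*(-1/4287) = 3956/4287 ≈ 0.92279)
d = 1894
1/((D + d) + E(-56, -11)) = 1/((3956/4287 + 1894) - 11) = 1/(8123534/4287 - 11) = 1/(8076377/4287) = 4287/8076377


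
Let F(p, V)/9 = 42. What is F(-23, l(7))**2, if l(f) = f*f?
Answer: 142884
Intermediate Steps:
l(f) = f**2
F(p, V) = 378 (F(p, V) = 9*42 = 378)
F(-23, l(7))**2 = 378**2 = 142884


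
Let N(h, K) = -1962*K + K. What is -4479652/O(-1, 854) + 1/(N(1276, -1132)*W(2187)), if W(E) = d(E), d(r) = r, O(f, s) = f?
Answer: 21747887655439249/4854816324 ≈ 4.4796e+6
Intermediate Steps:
N(h, K) = -1961*K
W(E) = E
-4479652/O(-1, 854) + 1/(N(1276, -1132)*W(2187)) = -4479652/(-1) + 1/(-1961*(-1132)*2187) = -4479652*(-1) + (1/2187)/2219852 = 4479652 + (1/2219852)*(1/2187) = 4479652 + 1/4854816324 = 21747887655439249/4854816324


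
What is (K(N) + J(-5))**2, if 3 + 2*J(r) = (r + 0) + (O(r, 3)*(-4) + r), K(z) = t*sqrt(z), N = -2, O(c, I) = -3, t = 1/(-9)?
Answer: 73/324 + I*sqrt(2)/9 ≈ 0.22531 + 0.15713*I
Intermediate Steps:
t = -1/9 ≈ -0.11111
K(z) = -sqrt(z)/9
J(r) = 9/2 + r (J(r) = -3/2 + ((r + 0) + (-3*(-4) + r))/2 = -3/2 + (r + (12 + r))/2 = -3/2 + (12 + 2*r)/2 = -3/2 + (6 + r) = 9/2 + r)
(K(N) + J(-5))**2 = (-I*sqrt(2)/9 + (9/2 - 5))**2 = (-I*sqrt(2)/9 - 1/2)**2 = (-1/2 - I*sqrt(2)/9)**2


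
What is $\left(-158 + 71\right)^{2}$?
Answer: $7569$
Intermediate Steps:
$\left(-158 + 71\right)^{2} = \left(-87\right)^{2} = 7569$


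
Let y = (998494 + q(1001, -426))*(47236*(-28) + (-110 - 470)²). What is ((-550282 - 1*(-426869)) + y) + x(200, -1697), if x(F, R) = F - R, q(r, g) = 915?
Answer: -985625272588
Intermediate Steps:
y = -985625151072 (y = (998494 + 915)*(47236*(-28) + (-110 - 470)²) = 999409*(-1322608 + (-580)²) = 999409*(-1322608 + 336400) = 999409*(-986208) = -985625151072)
((-550282 - 1*(-426869)) + y) + x(200, -1697) = ((-550282 - 1*(-426869)) - 985625151072) + (200 - 1*(-1697)) = ((-550282 + 426869) - 985625151072) + (200 + 1697) = (-123413 - 985625151072) + 1897 = -985625274485 + 1897 = -985625272588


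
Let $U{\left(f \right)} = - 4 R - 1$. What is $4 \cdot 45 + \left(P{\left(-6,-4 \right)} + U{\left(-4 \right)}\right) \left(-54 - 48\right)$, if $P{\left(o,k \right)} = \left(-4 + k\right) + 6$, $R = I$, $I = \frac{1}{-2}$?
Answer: $282$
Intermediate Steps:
$I = - \frac{1}{2} \approx -0.5$
$R = - \frac{1}{2} \approx -0.5$
$P{\left(o,k \right)} = 2 + k$
$U{\left(f \right)} = 1$ ($U{\left(f \right)} = \left(-4\right) \left(- \frac{1}{2}\right) - 1 = 2 - 1 = 1$)
$4 \cdot 45 + \left(P{\left(-6,-4 \right)} + U{\left(-4 \right)}\right) \left(-54 - 48\right) = 4 \cdot 45 + \left(\left(2 - 4\right) + 1\right) \left(-54 - 48\right) = 180 + \left(-2 + 1\right) \left(-102\right) = 180 - -102 = 180 + 102 = 282$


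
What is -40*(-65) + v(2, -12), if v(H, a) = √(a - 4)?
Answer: 2600 + 4*I ≈ 2600.0 + 4.0*I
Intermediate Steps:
v(H, a) = √(-4 + a)
-40*(-65) + v(2, -12) = -40*(-65) + √(-4 - 12) = 2600 + √(-16) = 2600 + 4*I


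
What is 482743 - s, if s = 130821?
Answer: 351922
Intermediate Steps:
482743 - s = 482743 - 1*130821 = 482743 - 130821 = 351922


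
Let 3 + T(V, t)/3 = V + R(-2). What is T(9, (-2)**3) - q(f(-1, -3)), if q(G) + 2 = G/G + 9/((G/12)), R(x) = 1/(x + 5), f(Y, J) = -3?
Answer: 56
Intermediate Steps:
R(x) = 1/(5 + x)
q(G) = -1 + 108/G (q(G) = -2 + (G/G + 9/((G/12))) = -2 + (1 + 9/((G*(1/12)))) = -2 + (1 + 9/((G/12))) = -2 + (1 + 9*(12/G)) = -2 + (1 + 108/G) = -1 + 108/G)
T(V, t) = -8 + 3*V (T(V, t) = -9 + 3*(V + 1/(5 - 2)) = -9 + 3*(V + 1/3) = -9 + 3*(1/3 + V) = -9 + (1 + 3*V) = -8 + 3*V)
T(9, (-2)**3) - q(f(-1, -3)) = (-8 + 3*9) - (108 - 1*(-3))/(-3) = (-8 + 27) - (-1)*(108 + 3)/3 = 19 - (-1)*111/3 = 19 - 1*(-37) = 19 + 37 = 56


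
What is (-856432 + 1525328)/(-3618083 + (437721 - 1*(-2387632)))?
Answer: -334448/396365 ≈ -0.84379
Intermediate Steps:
(-856432 + 1525328)/(-3618083 + (437721 - 1*(-2387632))) = 668896/(-3618083 + (437721 + 2387632)) = 668896/(-3618083 + 2825353) = 668896/(-792730) = 668896*(-1/792730) = -334448/396365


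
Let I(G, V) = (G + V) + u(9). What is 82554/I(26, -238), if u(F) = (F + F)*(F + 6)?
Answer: 41277/29 ≈ 1423.3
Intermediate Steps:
u(F) = 2*F*(6 + F) (u(F) = (2*F)*(6 + F) = 2*F*(6 + F))
I(G, V) = 270 + G + V (I(G, V) = (G + V) + 2*9*(6 + 9) = (G + V) + 2*9*15 = (G + V) + 270 = 270 + G + V)
82554/I(26, -238) = 82554/(270 + 26 - 238) = 82554/58 = 82554*(1/58) = 41277/29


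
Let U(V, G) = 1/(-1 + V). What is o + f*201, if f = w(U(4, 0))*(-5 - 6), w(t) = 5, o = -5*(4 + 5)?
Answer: -11100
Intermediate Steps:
o = -45 (o = -5*9 = -45)
f = -55 (f = 5*(-5 - 6) = 5*(-11) = -55)
o + f*201 = -45 - 55*201 = -45 - 11055 = -11100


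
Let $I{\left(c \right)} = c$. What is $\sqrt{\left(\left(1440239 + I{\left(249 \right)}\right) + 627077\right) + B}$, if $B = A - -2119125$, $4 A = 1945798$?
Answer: $\frac{47 \sqrt{8462}}{2} \approx 2161.7$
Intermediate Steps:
$A = \frac{972899}{2}$ ($A = \frac{1}{4} \cdot 1945798 = \frac{972899}{2} \approx 4.8645 \cdot 10^{5}$)
$B = \frac{5211149}{2}$ ($B = \frac{972899}{2} - -2119125 = \frac{972899}{2} + 2119125 = \frac{5211149}{2} \approx 2.6056 \cdot 10^{6}$)
$\sqrt{\left(\left(1440239 + I{\left(249 \right)}\right) + 627077\right) + B} = \sqrt{\left(\left(1440239 + 249\right) + 627077\right) + \frac{5211149}{2}} = \sqrt{\left(1440488 + 627077\right) + \frac{5211149}{2}} = \sqrt{2067565 + \frac{5211149}{2}} = \sqrt{\frac{9346279}{2}} = \frac{47 \sqrt{8462}}{2}$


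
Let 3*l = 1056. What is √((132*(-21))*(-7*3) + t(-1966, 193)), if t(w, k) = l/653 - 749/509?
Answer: √6430836841878115/332377 ≈ 241.27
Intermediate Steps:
l = 352 (l = (⅓)*1056 = 352)
t(w, k) = -309929/332377 (t(w, k) = 352/653 - 749/509 = -309929/332377)
√((132*(-21))*(-7*3) + t(-1966, 193)) = √((132*(-21))*(-7*3) - 309929/332377) = √(-2772*(-21) - 309929/332377) = √(58212 - 309929/332377) = √(19348019995/332377) = √6430836841878115/332377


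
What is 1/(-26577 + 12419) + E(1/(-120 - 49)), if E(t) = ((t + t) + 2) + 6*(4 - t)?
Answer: 62266715/2392702 ≈ 26.024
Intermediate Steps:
E(t) = 26 - 4*t (E(t) = (2*t + 2) + (24 - 6*t) = (2 + 2*t) + (24 - 6*t) = 26 - 4*t)
1/(-26577 + 12419) + E(1/(-120 - 49)) = 1/(-26577 + 12419) + (26 - 4/(-120 - 49)) = 1/(-14158) + (26 - 4/(-169)) = -1/14158 + (26 - 4*(-1/169)) = -1/14158 + (26 + 4/169) = -1/14158 + 4398/169 = 62266715/2392702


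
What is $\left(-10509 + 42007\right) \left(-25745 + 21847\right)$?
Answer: $-122779204$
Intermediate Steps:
$\left(-10509 + 42007\right) \left(-25745 + 21847\right) = 31498 \left(-3898\right) = -122779204$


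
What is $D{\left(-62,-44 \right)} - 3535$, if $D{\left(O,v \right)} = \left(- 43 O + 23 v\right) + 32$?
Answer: $-1849$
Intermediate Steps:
$D{\left(O,v \right)} = 32 - 43 O + 23 v$
$D{\left(-62,-44 \right)} - 3535 = \left(32 - -2666 + 23 \left(-44\right)\right) - 3535 = \left(32 + 2666 - 1012\right) - 3535 = 1686 - 3535 = -1849$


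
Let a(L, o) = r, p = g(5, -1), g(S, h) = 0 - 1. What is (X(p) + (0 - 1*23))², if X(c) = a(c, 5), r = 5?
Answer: 324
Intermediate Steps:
g(S, h) = -1
p = -1
a(L, o) = 5
X(c) = 5
(X(p) + (0 - 1*23))² = (5 + (0 - 1*23))² = (5 + (0 - 23))² = (5 - 23)² = (-18)² = 324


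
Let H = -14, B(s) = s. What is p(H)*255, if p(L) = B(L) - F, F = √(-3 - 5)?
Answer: -3570 - 510*I*√2 ≈ -3570.0 - 721.25*I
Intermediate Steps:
F = 2*I*√2 (F = √(-8) = 2*I*√2 ≈ 2.8284*I)
p(L) = L - 2*I*√2
p(H)*255 = (-14 - 2*I*√2)*255 = -3570 - 510*I*√2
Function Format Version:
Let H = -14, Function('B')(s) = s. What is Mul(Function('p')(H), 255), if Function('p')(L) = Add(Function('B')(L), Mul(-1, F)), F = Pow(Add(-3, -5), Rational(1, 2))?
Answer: Add(-3570, Mul(-510, I, Pow(2, Rational(1, 2)))) ≈ Add(-3570.0, Mul(-721.25, I))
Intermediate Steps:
F = Mul(2, I, Pow(2, Rational(1, 2))) (F = Pow(-8, Rational(1, 2)) = Mul(2, I, Pow(2, Rational(1, 2))) ≈ Mul(2.8284, I))
Function('p')(L) = Add(L, Mul(-2, I, Pow(2, Rational(1, 2)))) (Function('p')(L) = Add(L, Mul(-1, Mul(2, I, Pow(2, Rational(1, 2))))) = Add(L, Mul(-2, I, Pow(2, Rational(1, 2)))))
Mul(Function('p')(H), 255) = Mul(Add(-14, Mul(-2, I, Pow(2, Rational(1, 2)))), 255) = Add(-3570, Mul(-510, I, Pow(2, Rational(1, 2))))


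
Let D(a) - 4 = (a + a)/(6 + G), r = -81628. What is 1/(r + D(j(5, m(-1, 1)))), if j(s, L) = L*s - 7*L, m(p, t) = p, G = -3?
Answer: -3/244868 ≈ -1.2252e-5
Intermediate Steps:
j(s, L) = -7*L + L*s
D(a) = 4 + 2*a/3 (D(a) = 4 + (a + a)/(6 - 3) = 4 + (2*a)/3 = 4 + 2*a/3)
1/(r + D(j(5, m(-1, 1)))) = 1/(-81628 + (4 + 2*(-(-7 + 5))/3)) = 1/(-81628 + (4 + 2*(-1*(-2))/3)) = 1/(-81628 + (4 + (⅔)*2)) = 1/(-81628 + (4 + 4/3)) = 1/(-81628 + 16/3) = 1/(-244868/3) = -3/244868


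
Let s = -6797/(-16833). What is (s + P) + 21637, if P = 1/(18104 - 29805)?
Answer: 4261766496185/196962933 ≈ 21637.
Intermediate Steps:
P = -1/11701 (P = 1/(-11701) = -1/11701 ≈ -8.5463e-5)
s = 6797/16833 (s = -6797*(-1/16833) = 6797/16833 ≈ 0.40379)
(s + P) + 21637 = (6797/16833 - 1/11701) + 21637 = 79514864/196962933 + 21637 = 4261766496185/196962933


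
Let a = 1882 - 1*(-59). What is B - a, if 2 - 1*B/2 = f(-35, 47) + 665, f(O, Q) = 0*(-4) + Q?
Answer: -3361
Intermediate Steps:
f(O, Q) = Q (f(O, Q) = 0 + Q = Q)
B = -1420 (B = 4 - 2*(47 + 665) = 4 - 2*712 = 4 - 1424 = -1420)
a = 1941 (a = 1882 + 59 = 1941)
B - a = -1420 - 1*1941 = -1420 - 1941 = -3361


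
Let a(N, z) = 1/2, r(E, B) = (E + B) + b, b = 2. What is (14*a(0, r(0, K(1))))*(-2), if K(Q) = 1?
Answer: -14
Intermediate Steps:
r(E, B) = 2 + B + E (r(E, B) = (E + B) + 2 = (B + E) + 2 = 2 + B + E)
a(N, z) = ½
(14*a(0, r(0, K(1))))*(-2) = (14*(½))*(-2) = 7*(-2) = -14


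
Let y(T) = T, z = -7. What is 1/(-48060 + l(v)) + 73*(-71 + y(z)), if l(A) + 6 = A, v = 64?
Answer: -273323389/48002 ≈ -5694.0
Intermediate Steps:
l(A) = -6 + A
1/(-48060 + l(v)) + 73*(-71 + y(z)) = 1/(-48060 + (-6 + 64)) + 73*(-71 - 7) = 1/(-48060 + 58) + 73*(-78) = 1/(-48002) - 5694 = -1/48002 - 5694 = -273323389/48002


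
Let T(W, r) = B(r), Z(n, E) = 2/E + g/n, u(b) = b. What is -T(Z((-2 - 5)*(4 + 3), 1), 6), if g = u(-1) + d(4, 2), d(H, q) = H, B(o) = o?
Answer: -6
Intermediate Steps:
g = 3 (g = -1 + 4 = 3)
Z(n, E) = 2/E + 3/n
T(W, r) = r
-T(Z((-2 - 5)*(4 + 3), 1), 6) = -1*6 = -6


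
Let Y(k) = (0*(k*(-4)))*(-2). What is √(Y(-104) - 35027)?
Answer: I*√35027 ≈ 187.16*I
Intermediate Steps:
Y(k) = 0 (Y(k) = (0*(-4*k))*(-2) = 0*(-2) = 0)
√(Y(-104) - 35027) = √(0 - 35027) = √(-35027) = I*√35027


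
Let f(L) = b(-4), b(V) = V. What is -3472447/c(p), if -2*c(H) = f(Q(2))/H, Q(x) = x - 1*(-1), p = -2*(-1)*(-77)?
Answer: 267378419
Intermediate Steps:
p = -154 (p = 2*(-77) = -154)
Q(x) = 1 + x (Q(x) = x + 1 = 1 + x)
f(L) = -4
c(H) = 2/H (c(H) = -(-2)/H = 2/H)
-3472447/c(p) = -3472447/(2/(-154)) = -3472447/(2*(-1/154)) = -3472447/(-1/77) = -3472447*(-77) = 267378419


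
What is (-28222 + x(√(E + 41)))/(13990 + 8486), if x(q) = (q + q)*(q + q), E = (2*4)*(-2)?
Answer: -4687/3746 ≈ -1.2512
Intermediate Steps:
E = -16 (E = 8*(-2) = -16)
x(q) = 4*q² (x(q) = (2*q)*(2*q) = 4*q²)
(-28222 + x(√(E + 41)))/(13990 + 8486) = (-28222 + 4*(√(-16 + 41))²)/(13990 + 8486) = (-28222 + 4*(√25)²)/22476 = (-28222 + 4*5²)*(1/22476) = (-28222 + 4*25)*(1/22476) = (-28222 + 100)*(1/22476) = -28122*1/22476 = -4687/3746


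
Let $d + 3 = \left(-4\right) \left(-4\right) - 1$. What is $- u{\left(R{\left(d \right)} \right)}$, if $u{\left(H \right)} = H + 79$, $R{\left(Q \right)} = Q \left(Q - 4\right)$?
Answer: $-175$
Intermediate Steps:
$d = 12$ ($d = -3 - -15 = -3 + \left(16 - 1\right) = -3 + 15 = 12$)
$R{\left(Q \right)} = Q \left(-4 + Q\right)$
$u{\left(H \right)} = 79 + H$
$- u{\left(R{\left(d \right)} \right)} = - (79 + 12 \left(-4 + 12\right)) = - (79 + 12 \cdot 8) = - (79 + 96) = \left(-1\right) 175 = -175$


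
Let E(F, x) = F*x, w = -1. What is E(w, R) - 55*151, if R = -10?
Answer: -8295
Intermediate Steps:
E(w, R) - 55*151 = -1*(-10) - 55*151 = 10 - 8305 = -8295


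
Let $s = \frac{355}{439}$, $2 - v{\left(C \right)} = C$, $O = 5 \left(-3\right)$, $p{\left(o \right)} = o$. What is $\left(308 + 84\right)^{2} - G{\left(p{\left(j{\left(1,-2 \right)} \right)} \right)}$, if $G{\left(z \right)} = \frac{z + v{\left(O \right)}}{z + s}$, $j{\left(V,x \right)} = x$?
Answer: $\frac{80372857}{523} \approx 1.5368 \cdot 10^{5}$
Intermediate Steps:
$O = -15$
$v{\left(C \right)} = 2 - C$
$s = \frac{355}{439}$ ($s = 355 \cdot \frac{1}{439} = \frac{355}{439} \approx 0.80866$)
$G{\left(z \right)} = \frac{17 + z}{\frac{355}{439} + z}$ ($G{\left(z \right)} = \frac{z + \left(2 - -15\right)}{z + \frac{355}{439}} = \frac{z + \left(2 + 15\right)}{\frac{355}{439} + z} = \frac{z + 17}{\frac{355}{439} + z} = \frac{17 + z}{\frac{355}{439} + z}$)
$\left(308 + 84\right)^{2} - G{\left(p{\left(j{\left(1,-2 \right)} \right)} \right)} = \left(308 + 84\right)^{2} - \frac{439 \left(17 - 2\right)}{355 + 439 \left(-2\right)} = 392^{2} - 439 \frac{1}{355 - 878} \cdot 15 = 153664 - 439 \frac{1}{-523} \cdot 15 = 153664 - 439 \left(- \frac{1}{523}\right) 15 = 153664 - - \frac{6585}{523} = 153664 + \frac{6585}{523} = \frac{80372857}{523}$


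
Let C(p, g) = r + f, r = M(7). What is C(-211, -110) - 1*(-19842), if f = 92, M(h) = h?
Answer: 19941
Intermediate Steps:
r = 7
C(p, g) = 99 (C(p, g) = 7 + 92 = 99)
C(-211, -110) - 1*(-19842) = 99 - 1*(-19842) = 99 + 19842 = 19941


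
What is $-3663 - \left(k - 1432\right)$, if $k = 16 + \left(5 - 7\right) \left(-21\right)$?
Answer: $-2289$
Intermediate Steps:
$k = 58$ ($k = 16 + \left(5 - 7\right) \left(-21\right) = 16 - -42 = 16 + 42 = 58$)
$-3663 - \left(k - 1432\right) = -3663 - \left(58 - 1432\right) = -3663 - -1374 = -3663 + 1374 = -2289$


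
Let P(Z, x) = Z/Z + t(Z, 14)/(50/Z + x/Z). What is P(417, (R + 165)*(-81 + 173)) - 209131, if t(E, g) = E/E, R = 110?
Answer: -1767148361/8450 ≈ -2.0913e+5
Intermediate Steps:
t(E, g) = 1
P(Z, x) = 1 + 1/(50/Z + x/Z) (P(Z, x) = Z/Z + 1/(50/Z + x/Z) = 1 + 1/(50/Z + x/Z))
P(417, (R + 165)*(-81 + 173)) - 209131 = (50 + 417 + (110 + 165)*(-81 + 173))/(50 + (110 + 165)*(-81 + 173)) - 209131 = (50 + 417 + 275*92)/(50 + 275*92) - 209131 = (50 + 417 + 25300)/(50 + 25300) - 209131 = 25767/25350 - 209131 = (1/25350)*25767 - 209131 = 8589/8450 - 209131 = -1767148361/8450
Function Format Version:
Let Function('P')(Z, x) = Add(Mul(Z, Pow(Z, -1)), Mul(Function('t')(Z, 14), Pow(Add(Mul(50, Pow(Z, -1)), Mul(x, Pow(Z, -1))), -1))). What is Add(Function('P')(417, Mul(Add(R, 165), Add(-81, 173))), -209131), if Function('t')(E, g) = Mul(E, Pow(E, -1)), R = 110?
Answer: Rational(-1767148361, 8450) ≈ -2.0913e+5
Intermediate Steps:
Function('t')(E, g) = 1
Function('P')(Z, x) = Add(1, Pow(Add(Mul(50, Pow(Z, -1)), Mul(x, Pow(Z, -1))), -1)) (Function('P')(Z, x) = Add(Mul(Z, Pow(Z, -1)), Mul(1, Pow(Add(Mul(50, Pow(Z, -1)), Mul(x, Pow(Z, -1))), -1))) = Add(1, Pow(Add(Mul(50, Pow(Z, -1)), Mul(x, Pow(Z, -1))), -1)))
Add(Function('P')(417, Mul(Add(R, 165), Add(-81, 173))), -209131) = Add(Mul(Pow(Add(50, Mul(Add(110, 165), Add(-81, 173))), -1), Add(50, 417, Mul(Add(110, 165), Add(-81, 173)))), -209131) = Add(Mul(Pow(Add(50, Mul(275, 92)), -1), Add(50, 417, Mul(275, 92))), -209131) = Add(Mul(Pow(Add(50, 25300), -1), Add(50, 417, 25300)), -209131) = Add(Mul(Pow(25350, -1), 25767), -209131) = Add(Mul(Rational(1, 25350), 25767), -209131) = Add(Rational(8589, 8450), -209131) = Rational(-1767148361, 8450)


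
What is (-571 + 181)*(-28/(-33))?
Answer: -3640/11 ≈ -330.91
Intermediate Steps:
(-571 + 181)*(-28/(-33)) = -(-10920)*(-1)/33 = -390*28/33 = -3640/11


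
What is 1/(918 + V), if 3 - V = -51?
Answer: 1/972 ≈ 0.0010288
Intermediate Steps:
V = 54 (V = 3 - 1*(-51) = 3 + 51 = 54)
1/(918 + V) = 1/(918 + 54) = 1/972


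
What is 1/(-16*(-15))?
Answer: 1/240 ≈ 0.0041667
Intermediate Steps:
1/(-16*(-15)) = 1/240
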